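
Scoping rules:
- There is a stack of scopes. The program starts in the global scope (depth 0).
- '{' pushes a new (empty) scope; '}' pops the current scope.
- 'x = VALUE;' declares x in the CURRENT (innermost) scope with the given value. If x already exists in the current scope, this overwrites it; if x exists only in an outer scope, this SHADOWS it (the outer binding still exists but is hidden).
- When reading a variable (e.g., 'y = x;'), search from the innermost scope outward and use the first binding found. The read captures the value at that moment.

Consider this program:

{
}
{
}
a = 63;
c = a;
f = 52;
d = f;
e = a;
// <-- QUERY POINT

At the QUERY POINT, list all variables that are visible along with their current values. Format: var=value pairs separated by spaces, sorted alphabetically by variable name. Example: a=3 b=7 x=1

Step 1: enter scope (depth=1)
Step 2: exit scope (depth=0)
Step 3: enter scope (depth=1)
Step 4: exit scope (depth=0)
Step 5: declare a=63 at depth 0
Step 6: declare c=(read a)=63 at depth 0
Step 7: declare f=52 at depth 0
Step 8: declare d=(read f)=52 at depth 0
Step 9: declare e=(read a)=63 at depth 0
Visible at query point: a=63 c=63 d=52 e=63 f=52

Answer: a=63 c=63 d=52 e=63 f=52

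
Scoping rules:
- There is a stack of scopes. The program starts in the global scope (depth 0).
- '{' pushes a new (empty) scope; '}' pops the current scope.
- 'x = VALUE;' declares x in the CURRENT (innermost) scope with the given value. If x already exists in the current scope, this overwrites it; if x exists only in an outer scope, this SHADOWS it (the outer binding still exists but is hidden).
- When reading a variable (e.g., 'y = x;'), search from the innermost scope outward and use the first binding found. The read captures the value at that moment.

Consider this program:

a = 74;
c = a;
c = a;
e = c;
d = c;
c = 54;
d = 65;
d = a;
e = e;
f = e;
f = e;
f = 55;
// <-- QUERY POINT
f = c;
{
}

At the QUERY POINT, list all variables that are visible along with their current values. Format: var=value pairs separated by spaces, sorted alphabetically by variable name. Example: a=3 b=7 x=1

Answer: a=74 c=54 d=74 e=74 f=55

Derivation:
Step 1: declare a=74 at depth 0
Step 2: declare c=(read a)=74 at depth 0
Step 3: declare c=(read a)=74 at depth 0
Step 4: declare e=(read c)=74 at depth 0
Step 5: declare d=(read c)=74 at depth 0
Step 6: declare c=54 at depth 0
Step 7: declare d=65 at depth 0
Step 8: declare d=(read a)=74 at depth 0
Step 9: declare e=(read e)=74 at depth 0
Step 10: declare f=(read e)=74 at depth 0
Step 11: declare f=(read e)=74 at depth 0
Step 12: declare f=55 at depth 0
Visible at query point: a=74 c=54 d=74 e=74 f=55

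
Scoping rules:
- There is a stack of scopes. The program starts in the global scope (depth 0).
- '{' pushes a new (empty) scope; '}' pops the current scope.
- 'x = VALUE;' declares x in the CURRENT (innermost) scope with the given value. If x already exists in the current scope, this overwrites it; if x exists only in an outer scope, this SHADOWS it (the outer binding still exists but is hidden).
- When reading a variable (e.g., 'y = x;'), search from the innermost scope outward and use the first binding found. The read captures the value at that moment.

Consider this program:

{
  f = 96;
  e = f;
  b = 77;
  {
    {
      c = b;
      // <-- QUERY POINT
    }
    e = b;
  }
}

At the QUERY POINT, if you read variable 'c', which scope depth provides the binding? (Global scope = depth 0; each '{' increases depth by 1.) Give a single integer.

Step 1: enter scope (depth=1)
Step 2: declare f=96 at depth 1
Step 3: declare e=(read f)=96 at depth 1
Step 4: declare b=77 at depth 1
Step 5: enter scope (depth=2)
Step 6: enter scope (depth=3)
Step 7: declare c=(read b)=77 at depth 3
Visible at query point: b=77 c=77 e=96 f=96

Answer: 3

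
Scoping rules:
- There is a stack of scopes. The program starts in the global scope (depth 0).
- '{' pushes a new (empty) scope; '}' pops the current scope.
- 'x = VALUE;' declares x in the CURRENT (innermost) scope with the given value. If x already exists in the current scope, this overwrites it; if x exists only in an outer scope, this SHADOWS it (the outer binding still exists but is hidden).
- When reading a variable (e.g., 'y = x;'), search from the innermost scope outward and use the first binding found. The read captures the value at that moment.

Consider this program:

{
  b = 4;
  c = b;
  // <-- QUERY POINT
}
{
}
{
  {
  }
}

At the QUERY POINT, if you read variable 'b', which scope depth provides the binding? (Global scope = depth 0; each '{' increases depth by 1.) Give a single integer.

Step 1: enter scope (depth=1)
Step 2: declare b=4 at depth 1
Step 3: declare c=(read b)=4 at depth 1
Visible at query point: b=4 c=4

Answer: 1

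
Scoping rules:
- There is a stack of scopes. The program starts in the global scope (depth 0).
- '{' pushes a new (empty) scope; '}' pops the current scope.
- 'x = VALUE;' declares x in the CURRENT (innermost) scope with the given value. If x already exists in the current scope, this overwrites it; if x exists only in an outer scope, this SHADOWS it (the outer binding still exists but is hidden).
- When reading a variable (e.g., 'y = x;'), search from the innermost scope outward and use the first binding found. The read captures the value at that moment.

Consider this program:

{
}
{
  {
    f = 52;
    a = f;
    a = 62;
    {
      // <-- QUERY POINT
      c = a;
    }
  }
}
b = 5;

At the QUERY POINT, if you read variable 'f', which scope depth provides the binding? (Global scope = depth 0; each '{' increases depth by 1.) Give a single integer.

Answer: 2

Derivation:
Step 1: enter scope (depth=1)
Step 2: exit scope (depth=0)
Step 3: enter scope (depth=1)
Step 4: enter scope (depth=2)
Step 5: declare f=52 at depth 2
Step 6: declare a=(read f)=52 at depth 2
Step 7: declare a=62 at depth 2
Step 8: enter scope (depth=3)
Visible at query point: a=62 f=52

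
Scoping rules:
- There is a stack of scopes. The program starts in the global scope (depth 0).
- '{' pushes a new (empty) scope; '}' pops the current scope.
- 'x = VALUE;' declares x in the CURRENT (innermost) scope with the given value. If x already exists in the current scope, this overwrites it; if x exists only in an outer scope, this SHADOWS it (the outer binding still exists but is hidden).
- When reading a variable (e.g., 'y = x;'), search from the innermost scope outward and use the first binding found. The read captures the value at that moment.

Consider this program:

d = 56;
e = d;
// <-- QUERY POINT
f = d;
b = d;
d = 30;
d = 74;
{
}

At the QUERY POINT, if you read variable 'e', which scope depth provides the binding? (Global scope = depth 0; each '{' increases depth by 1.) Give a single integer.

Answer: 0

Derivation:
Step 1: declare d=56 at depth 0
Step 2: declare e=(read d)=56 at depth 0
Visible at query point: d=56 e=56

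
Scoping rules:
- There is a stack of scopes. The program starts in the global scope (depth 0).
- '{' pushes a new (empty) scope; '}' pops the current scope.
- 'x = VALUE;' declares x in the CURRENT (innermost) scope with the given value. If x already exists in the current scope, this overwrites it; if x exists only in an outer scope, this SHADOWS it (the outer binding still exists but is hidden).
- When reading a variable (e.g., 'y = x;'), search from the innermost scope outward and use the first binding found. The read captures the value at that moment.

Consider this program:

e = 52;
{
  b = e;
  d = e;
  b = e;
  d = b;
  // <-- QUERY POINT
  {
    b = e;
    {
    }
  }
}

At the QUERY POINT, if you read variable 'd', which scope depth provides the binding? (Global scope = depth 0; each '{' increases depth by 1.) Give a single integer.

Answer: 1

Derivation:
Step 1: declare e=52 at depth 0
Step 2: enter scope (depth=1)
Step 3: declare b=(read e)=52 at depth 1
Step 4: declare d=(read e)=52 at depth 1
Step 5: declare b=(read e)=52 at depth 1
Step 6: declare d=(read b)=52 at depth 1
Visible at query point: b=52 d=52 e=52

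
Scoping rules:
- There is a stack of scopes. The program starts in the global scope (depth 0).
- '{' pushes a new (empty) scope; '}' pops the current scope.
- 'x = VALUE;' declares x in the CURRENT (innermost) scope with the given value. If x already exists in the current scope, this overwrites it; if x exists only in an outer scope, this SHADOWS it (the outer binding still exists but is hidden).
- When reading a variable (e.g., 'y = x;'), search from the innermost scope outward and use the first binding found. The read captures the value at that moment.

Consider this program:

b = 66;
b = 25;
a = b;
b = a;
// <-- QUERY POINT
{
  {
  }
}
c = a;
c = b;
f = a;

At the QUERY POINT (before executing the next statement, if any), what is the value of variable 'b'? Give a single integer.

Answer: 25

Derivation:
Step 1: declare b=66 at depth 0
Step 2: declare b=25 at depth 0
Step 3: declare a=(read b)=25 at depth 0
Step 4: declare b=(read a)=25 at depth 0
Visible at query point: a=25 b=25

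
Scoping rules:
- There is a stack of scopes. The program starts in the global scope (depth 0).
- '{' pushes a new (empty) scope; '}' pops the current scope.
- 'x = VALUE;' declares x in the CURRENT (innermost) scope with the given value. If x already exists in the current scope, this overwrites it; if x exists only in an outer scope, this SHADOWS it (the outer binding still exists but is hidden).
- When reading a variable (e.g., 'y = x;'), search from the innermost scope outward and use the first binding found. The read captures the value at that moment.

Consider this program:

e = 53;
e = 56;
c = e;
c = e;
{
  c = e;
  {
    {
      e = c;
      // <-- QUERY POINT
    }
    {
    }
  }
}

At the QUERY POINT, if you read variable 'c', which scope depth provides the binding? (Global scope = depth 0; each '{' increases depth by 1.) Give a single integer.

Answer: 1

Derivation:
Step 1: declare e=53 at depth 0
Step 2: declare e=56 at depth 0
Step 3: declare c=(read e)=56 at depth 0
Step 4: declare c=(read e)=56 at depth 0
Step 5: enter scope (depth=1)
Step 6: declare c=(read e)=56 at depth 1
Step 7: enter scope (depth=2)
Step 8: enter scope (depth=3)
Step 9: declare e=(read c)=56 at depth 3
Visible at query point: c=56 e=56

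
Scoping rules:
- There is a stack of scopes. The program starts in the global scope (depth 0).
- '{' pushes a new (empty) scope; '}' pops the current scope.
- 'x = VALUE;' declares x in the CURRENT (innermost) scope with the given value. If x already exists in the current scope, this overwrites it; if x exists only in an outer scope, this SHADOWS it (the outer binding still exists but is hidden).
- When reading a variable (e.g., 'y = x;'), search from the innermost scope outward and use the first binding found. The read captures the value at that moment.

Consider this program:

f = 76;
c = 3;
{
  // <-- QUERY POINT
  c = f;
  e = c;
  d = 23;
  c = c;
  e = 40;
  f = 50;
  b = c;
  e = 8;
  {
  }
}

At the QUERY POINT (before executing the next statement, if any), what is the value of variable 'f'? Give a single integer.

Answer: 76

Derivation:
Step 1: declare f=76 at depth 0
Step 2: declare c=3 at depth 0
Step 3: enter scope (depth=1)
Visible at query point: c=3 f=76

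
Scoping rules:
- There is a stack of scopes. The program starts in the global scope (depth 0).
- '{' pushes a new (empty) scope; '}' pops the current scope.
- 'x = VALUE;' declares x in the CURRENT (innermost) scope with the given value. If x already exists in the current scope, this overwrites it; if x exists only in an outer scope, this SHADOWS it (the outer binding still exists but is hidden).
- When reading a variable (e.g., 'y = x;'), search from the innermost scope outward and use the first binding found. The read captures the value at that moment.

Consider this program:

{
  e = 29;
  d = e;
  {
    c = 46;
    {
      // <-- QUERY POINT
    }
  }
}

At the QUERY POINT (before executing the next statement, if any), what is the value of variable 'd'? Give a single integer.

Step 1: enter scope (depth=1)
Step 2: declare e=29 at depth 1
Step 3: declare d=(read e)=29 at depth 1
Step 4: enter scope (depth=2)
Step 5: declare c=46 at depth 2
Step 6: enter scope (depth=3)
Visible at query point: c=46 d=29 e=29

Answer: 29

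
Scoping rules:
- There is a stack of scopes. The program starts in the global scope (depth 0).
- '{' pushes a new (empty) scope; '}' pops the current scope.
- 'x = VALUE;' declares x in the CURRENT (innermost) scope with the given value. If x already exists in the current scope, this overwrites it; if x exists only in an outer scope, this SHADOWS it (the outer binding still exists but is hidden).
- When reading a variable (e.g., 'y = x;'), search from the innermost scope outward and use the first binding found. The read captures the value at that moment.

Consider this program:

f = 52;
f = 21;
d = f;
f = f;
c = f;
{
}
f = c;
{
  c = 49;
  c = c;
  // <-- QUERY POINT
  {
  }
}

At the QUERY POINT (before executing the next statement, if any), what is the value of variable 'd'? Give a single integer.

Answer: 21

Derivation:
Step 1: declare f=52 at depth 0
Step 2: declare f=21 at depth 0
Step 3: declare d=(read f)=21 at depth 0
Step 4: declare f=(read f)=21 at depth 0
Step 5: declare c=(read f)=21 at depth 0
Step 6: enter scope (depth=1)
Step 7: exit scope (depth=0)
Step 8: declare f=(read c)=21 at depth 0
Step 9: enter scope (depth=1)
Step 10: declare c=49 at depth 1
Step 11: declare c=(read c)=49 at depth 1
Visible at query point: c=49 d=21 f=21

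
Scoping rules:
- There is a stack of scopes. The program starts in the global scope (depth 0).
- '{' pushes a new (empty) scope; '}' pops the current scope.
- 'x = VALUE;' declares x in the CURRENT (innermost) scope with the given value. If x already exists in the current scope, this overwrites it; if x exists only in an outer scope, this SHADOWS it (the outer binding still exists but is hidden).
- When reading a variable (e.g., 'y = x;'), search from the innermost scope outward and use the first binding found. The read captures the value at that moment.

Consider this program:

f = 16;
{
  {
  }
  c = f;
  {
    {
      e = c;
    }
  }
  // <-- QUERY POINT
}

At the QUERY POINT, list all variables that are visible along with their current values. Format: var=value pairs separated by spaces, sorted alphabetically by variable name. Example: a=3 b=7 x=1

Answer: c=16 f=16

Derivation:
Step 1: declare f=16 at depth 0
Step 2: enter scope (depth=1)
Step 3: enter scope (depth=2)
Step 4: exit scope (depth=1)
Step 5: declare c=(read f)=16 at depth 1
Step 6: enter scope (depth=2)
Step 7: enter scope (depth=3)
Step 8: declare e=(read c)=16 at depth 3
Step 9: exit scope (depth=2)
Step 10: exit scope (depth=1)
Visible at query point: c=16 f=16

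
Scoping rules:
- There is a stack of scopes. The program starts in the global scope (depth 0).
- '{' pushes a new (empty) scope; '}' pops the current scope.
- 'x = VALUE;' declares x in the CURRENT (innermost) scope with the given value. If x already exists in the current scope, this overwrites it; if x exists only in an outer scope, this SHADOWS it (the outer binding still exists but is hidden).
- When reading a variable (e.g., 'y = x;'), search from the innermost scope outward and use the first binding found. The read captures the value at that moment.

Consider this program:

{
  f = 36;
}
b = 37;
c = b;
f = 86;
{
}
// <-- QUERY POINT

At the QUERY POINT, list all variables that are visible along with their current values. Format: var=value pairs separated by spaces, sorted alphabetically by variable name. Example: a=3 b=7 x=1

Answer: b=37 c=37 f=86

Derivation:
Step 1: enter scope (depth=1)
Step 2: declare f=36 at depth 1
Step 3: exit scope (depth=0)
Step 4: declare b=37 at depth 0
Step 5: declare c=(read b)=37 at depth 0
Step 6: declare f=86 at depth 0
Step 7: enter scope (depth=1)
Step 8: exit scope (depth=0)
Visible at query point: b=37 c=37 f=86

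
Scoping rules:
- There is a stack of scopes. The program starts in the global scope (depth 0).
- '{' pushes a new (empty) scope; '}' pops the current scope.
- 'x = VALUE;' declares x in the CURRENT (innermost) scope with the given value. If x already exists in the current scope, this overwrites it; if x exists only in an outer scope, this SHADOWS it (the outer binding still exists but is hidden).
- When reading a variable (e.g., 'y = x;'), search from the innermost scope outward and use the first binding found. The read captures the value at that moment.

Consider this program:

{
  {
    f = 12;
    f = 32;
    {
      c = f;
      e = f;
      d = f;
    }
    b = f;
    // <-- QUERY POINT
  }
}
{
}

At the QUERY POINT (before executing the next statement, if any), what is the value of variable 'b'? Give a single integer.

Answer: 32

Derivation:
Step 1: enter scope (depth=1)
Step 2: enter scope (depth=2)
Step 3: declare f=12 at depth 2
Step 4: declare f=32 at depth 2
Step 5: enter scope (depth=3)
Step 6: declare c=(read f)=32 at depth 3
Step 7: declare e=(read f)=32 at depth 3
Step 8: declare d=(read f)=32 at depth 3
Step 9: exit scope (depth=2)
Step 10: declare b=(read f)=32 at depth 2
Visible at query point: b=32 f=32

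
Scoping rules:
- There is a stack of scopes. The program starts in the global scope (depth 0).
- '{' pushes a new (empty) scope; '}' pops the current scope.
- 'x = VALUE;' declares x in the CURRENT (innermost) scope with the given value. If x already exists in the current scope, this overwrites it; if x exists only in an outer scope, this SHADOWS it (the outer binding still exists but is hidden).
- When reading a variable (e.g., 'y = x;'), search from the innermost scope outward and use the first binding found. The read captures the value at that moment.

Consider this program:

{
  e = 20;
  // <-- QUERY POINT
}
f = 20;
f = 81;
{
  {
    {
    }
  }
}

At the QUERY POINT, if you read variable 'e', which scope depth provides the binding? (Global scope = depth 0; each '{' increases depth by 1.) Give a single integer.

Answer: 1

Derivation:
Step 1: enter scope (depth=1)
Step 2: declare e=20 at depth 1
Visible at query point: e=20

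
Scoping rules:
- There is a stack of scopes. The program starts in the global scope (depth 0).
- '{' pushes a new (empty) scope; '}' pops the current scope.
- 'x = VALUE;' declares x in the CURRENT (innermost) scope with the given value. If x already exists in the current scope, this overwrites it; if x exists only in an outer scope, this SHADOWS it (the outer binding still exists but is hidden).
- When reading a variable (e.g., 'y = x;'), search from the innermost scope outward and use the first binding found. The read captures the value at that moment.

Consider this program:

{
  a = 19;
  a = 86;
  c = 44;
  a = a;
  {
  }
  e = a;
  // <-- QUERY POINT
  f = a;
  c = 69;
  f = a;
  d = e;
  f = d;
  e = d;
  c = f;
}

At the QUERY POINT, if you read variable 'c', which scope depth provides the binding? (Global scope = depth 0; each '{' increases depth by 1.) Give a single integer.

Answer: 1

Derivation:
Step 1: enter scope (depth=1)
Step 2: declare a=19 at depth 1
Step 3: declare a=86 at depth 1
Step 4: declare c=44 at depth 1
Step 5: declare a=(read a)=86 at depth 1
Step 6: enter scope (depth=2)
Step 7: exit scope (depth=1)
Step 8: declare e=(read a)=86 at depth 1
Visible at query point: a=86 c=44 e=86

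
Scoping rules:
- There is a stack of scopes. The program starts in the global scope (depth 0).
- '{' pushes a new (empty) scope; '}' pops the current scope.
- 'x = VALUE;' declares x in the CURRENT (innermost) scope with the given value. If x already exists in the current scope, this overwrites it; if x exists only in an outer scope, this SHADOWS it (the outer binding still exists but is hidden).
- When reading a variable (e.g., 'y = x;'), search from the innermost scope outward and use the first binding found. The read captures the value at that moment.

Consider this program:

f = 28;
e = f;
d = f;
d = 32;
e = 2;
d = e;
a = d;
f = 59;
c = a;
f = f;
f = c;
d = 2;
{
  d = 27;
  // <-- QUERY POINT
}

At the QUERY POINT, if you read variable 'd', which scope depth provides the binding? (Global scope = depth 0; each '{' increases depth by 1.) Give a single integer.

Answer: 1

Derivation:
Step 1: declare f=28 at depth 0
Step 2: declare e=(read f)=28 at depth 0
Step 3: declare d=(read f)=28 at depth 0
Step 4: declare d=32 at depth 0
Step 5: declare e=2 at depth 0
Step 6: declare d=(read e)=2 at depth 0
Step 7: declare a=(read d)=2 at depth 0
Step 8: declare f=59 at depth 0
Step 9: declare c=(read a)=2 at depth 0
Step 10: declare f=(read f)=59 at depth 0
Step 11: declare f=(read c)=2 at depth 0
Step 12: declare d=2 at depth 0
Step 13: enter scope (depth=1)
Step 14: declare d=27 at depth 1
Visible at query point: a=2 c=2 d=27 e=2 f=2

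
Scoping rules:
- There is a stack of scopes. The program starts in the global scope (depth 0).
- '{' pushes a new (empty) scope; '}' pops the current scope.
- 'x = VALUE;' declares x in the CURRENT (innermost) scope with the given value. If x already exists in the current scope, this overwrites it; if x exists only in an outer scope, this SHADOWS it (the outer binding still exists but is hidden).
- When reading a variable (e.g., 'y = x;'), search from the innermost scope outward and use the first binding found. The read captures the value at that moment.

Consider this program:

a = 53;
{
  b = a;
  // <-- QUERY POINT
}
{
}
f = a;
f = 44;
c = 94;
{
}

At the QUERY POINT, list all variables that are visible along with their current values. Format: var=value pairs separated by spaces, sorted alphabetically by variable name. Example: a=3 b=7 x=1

Answer: a=53 b=53

Derivation:
Step 1: declare a=53 at depth 0
Step 2: enter scope (depth=1)
Step 3: declare b=(read a)=53 at depth 1
Visible at query point: a=53 b=53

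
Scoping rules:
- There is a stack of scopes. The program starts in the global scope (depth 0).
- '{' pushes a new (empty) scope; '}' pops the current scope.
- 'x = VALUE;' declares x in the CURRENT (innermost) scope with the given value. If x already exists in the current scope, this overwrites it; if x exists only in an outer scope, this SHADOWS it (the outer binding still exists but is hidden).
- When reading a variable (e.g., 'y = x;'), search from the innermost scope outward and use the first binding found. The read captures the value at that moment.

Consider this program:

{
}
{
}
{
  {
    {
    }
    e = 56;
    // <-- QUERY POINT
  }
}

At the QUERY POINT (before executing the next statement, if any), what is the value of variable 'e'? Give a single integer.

Step 1: enter scope (depth=1)
Step 2: exit scope (depth=0)
Step 3: enter scope (depth=1)
Step 4: exit scope (depth=0)
Step 5: enter scope (depth=1)
Step 6: enter scope (depth=2)
Step 7: enter scope (depth=3)
Step 8: exit scope (depth=2)
Step 9: declare e=56 at depth 2
Visible at query point: e=56

Answer: 56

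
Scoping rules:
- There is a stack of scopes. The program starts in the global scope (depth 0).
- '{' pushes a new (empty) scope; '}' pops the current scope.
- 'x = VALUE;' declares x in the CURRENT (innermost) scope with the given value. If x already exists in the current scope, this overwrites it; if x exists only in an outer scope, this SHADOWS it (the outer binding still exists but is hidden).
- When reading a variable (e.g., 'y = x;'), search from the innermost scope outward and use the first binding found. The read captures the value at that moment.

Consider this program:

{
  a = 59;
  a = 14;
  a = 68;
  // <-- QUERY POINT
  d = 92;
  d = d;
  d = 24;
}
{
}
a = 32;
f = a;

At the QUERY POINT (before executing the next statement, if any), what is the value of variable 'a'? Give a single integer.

Step 1: enter scope (depth=1)
Step 2: declare a=59 at depth 1
Step 3: declare a=14 at depth 1
Step 4: declare a=68 at depth 1
Visible at query point: a=68

Answer: 68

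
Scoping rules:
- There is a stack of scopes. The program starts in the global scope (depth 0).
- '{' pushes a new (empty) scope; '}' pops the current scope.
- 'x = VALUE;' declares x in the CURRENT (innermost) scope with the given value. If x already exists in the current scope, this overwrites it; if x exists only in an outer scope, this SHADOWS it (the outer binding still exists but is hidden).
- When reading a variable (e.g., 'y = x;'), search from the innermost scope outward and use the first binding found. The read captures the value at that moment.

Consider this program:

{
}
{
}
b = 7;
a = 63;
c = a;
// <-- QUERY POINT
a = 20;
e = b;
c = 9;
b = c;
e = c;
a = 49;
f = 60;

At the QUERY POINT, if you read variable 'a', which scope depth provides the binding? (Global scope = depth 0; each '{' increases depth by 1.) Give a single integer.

Answer: 0

Derivation:
Step 1: enter scope (depth=1)
Step 2: exit scope (depth=0)
Step 3: enter scope (depth=1)
Step 4: exit scope (depth=0)
Step 5: declare b=7 at depth 0
Step 6: declare a=63 at depth 0
Step 7: declare c=(read a)=63 at depth 0
Visible at query point: a=63 b=7 c=63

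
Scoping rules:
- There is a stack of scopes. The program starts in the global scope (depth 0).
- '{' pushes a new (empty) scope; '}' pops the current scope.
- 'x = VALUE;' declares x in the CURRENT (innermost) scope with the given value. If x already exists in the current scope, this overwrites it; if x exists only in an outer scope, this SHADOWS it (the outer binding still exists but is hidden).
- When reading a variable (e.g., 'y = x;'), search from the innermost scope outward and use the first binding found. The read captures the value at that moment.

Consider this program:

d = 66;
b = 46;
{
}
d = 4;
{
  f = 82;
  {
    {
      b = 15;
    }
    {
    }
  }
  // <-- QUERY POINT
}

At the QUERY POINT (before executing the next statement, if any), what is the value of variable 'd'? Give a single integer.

Step 1: declare d=66 at depth 0
Step 2: declare b=46 at depth 0
Step 3: enter scope (depth=1)
Step 4: exit scope (depth=0)
Step 5: declare d=4 at depth 0
Step 6: enter scope (depth=1)
Step 7: declare f=82 at depth 1
Step 8: enter scope (depth=2)
Step 9: enter scope (depth=3)
Step 10: declare b=15 at depth 3
Step 11: exit scope (depth=2)
Step 12: enter scope (depth=3)
Step 13: exit scope (depth=2)
Step 14: exit scope (depth=1)
Visible at query point: b=46 d=4 f=82

Answer: 4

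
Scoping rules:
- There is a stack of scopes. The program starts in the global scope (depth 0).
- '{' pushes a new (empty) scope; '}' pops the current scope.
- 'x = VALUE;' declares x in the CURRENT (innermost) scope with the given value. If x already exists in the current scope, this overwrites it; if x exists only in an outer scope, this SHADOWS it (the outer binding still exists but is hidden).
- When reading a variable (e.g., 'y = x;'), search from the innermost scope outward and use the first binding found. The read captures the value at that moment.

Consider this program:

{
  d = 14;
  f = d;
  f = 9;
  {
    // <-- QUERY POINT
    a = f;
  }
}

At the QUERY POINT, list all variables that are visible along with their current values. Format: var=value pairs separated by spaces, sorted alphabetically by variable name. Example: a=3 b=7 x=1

Step 1: enter scope (depth=1)
Step 2: declare d=14 at depth 1
Step 3: declare f=(read d)=14 at depth 1
Step 4: declare f=9 at depth 1
Step 5: enter scope (depth=2)
Visible at query point: d=14 f=9

Answer: d=14 f=9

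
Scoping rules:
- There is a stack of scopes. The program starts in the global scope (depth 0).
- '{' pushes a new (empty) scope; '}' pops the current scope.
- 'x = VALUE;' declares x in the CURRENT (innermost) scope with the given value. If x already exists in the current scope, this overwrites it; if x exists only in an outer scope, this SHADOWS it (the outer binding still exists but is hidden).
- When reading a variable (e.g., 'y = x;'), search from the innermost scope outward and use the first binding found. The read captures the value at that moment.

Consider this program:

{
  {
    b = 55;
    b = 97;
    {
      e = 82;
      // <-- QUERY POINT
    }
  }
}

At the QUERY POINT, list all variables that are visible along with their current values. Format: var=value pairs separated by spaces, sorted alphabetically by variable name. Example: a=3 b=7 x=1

Step 1: enter scope (depth=1)
Step 2: enter scope (depth=2)
Step 3: declare b=55 at depth 2
Step 4: declare b=97 at depth 2
Step 5: enter scope (depth=3)
Step 6: declare e=82 at depth 3
Visible at query point: b=97 e=82

Answer: b=97 e=82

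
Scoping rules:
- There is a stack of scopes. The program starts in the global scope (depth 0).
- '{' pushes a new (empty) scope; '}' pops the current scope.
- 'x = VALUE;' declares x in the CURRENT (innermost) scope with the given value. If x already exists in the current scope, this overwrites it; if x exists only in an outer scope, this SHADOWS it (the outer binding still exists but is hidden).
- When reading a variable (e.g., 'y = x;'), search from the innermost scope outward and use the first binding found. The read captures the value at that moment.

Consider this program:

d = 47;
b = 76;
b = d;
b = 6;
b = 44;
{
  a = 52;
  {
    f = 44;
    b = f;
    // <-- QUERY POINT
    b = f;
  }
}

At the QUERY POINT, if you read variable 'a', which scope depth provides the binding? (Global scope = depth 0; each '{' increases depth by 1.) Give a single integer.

Answer: 1

Derivation:
Step 1: declare d=47 at depth 0
Step 2: declare b=76 at depth 0
Step 3: declare b=(read d)=47 at depth 0
Step 4: declare b=6 at depth 0
Step 5: declare b=44 at depth 0
Step 6: enter scope (depth=1)
Step 7: declare a=52 at depth 1
Step 8: enter scope (depth=2)
Step 9: declare f=44 at depth 2
Step 10: declare b=(read f)=44 at depth 2
Visible at query point: a=52 b=44 d=47 f=44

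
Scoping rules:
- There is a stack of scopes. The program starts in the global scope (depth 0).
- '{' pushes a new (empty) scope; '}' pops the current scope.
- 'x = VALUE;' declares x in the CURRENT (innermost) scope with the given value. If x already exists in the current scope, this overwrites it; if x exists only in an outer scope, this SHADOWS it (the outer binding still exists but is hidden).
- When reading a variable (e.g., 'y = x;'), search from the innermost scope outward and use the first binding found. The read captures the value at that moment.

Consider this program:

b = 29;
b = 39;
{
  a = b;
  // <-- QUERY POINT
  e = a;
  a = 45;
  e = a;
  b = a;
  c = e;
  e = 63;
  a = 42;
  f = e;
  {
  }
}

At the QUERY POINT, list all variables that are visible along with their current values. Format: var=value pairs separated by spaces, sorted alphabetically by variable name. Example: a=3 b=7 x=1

Step 1: declare b=29 at depth 0
Step 2: declare b=39 at depth 0
Step 3: enter scope (depth=1)
Step 4: declare a=(read b)=39 at depth 1
Visible at query point: a=39 b=39

Answer: a=39 b=39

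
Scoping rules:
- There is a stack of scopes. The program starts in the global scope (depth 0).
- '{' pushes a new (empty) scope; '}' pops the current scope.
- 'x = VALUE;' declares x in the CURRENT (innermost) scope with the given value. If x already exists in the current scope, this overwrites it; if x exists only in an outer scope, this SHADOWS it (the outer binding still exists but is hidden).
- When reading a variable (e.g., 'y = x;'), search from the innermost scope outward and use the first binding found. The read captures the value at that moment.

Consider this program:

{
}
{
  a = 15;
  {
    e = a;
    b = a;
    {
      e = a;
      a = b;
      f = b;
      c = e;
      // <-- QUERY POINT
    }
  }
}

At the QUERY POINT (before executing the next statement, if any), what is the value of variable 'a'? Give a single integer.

Step 1: enter scope (depth=1)
Step 2: exit scope (depth=0)
Step 3: enter scope (depth=1)
Step 4: declare a=15 at depth 1
Step 5: enter scope (depth=2)
Step 6: declare e=(read a)=15 at depth 2
Step 7: declare b=(read a)=15 at depth 2
Step 8: enter scope (depth=3)
Step 9: declare e=(read a)=15 at depth 3
Step 10: declare a=(read b)=15 at depth 3
Step 11: declare f=(read b)=15 at depth 3
Step 12: declare c=(read e)=15 at depth 3
Visible at query point: a=15 b=15 c=15 e=15 f=15

Answer: 15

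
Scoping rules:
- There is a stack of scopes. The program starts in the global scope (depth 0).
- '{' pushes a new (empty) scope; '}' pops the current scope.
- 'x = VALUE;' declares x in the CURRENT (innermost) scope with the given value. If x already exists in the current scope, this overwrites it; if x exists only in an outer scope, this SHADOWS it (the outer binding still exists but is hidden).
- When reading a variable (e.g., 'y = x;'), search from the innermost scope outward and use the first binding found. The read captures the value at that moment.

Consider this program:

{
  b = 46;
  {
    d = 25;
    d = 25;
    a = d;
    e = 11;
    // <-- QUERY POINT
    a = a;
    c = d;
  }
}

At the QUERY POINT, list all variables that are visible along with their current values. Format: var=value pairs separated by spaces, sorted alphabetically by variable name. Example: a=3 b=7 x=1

Step 1: enter scope (depth=1)
Step 2: declare b=46 at depth 1
Step 3: enter scope (depth=2)
Step 4: declare d=25 at depth 2
Step 5: declare d=25 at depth 2
Step 6: declare a=(read d)=25 at depth 2
Step 7: declare e=11 at depth 2
Visible at query point: a=25 b=46 d=25 e=11

Answer: a=25 b=46 d=25 e=11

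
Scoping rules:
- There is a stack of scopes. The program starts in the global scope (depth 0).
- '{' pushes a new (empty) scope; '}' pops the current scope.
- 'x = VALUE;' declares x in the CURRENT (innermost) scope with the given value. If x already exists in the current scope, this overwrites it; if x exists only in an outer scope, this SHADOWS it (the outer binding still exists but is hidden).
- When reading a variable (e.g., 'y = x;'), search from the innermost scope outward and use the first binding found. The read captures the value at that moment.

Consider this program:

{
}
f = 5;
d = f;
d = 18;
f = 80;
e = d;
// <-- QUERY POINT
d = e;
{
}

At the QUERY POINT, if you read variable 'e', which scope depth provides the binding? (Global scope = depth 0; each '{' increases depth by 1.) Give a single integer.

Step 1: enter scope (depth=1)
Step 2: exit scope (depth=0)
Step 3: declare f=5 at depth 0
Step 4: declare d=(read f)=5 at depth 0
Step 5: declare d=18 at depth 0
Step 6: declare f=80 at depth 0
Step 7: declare e=(read d)=18 at depth 0
Visible at query point: d=18 e=18 f=80

Answer: 0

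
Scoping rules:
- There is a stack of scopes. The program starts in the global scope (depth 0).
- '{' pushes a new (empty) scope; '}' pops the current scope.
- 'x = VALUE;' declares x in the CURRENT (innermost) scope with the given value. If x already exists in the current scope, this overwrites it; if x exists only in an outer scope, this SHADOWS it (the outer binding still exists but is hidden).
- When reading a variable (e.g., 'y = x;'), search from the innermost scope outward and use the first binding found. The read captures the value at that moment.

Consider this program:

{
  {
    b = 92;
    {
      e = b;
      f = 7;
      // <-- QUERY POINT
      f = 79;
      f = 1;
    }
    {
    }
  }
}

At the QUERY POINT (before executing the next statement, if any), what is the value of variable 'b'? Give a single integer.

Step 1: enter scope (depth=1)
Step 2: enter scope (depth=2)
Step 3: declare b=92 at depth 2
Step 4: enter scope (depth=3)
Step 5: declare e=(read b)=92 at depth 3
Step 6: declare f=7 at depth 3
Visible at query point: b=92 e=92 f=7

Answer: 92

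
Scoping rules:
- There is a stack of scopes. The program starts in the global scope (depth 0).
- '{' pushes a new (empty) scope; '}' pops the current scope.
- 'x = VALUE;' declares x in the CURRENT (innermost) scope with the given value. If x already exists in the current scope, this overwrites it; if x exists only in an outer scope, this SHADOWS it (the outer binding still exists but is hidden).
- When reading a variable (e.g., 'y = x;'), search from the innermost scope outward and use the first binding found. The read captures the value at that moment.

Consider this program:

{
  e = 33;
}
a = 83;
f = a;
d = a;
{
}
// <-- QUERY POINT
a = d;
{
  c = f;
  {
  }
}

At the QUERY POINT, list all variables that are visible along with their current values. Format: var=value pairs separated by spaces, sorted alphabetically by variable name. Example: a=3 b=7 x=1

Answer: a=83 d=83 f=83

Derivation:
Step 1: enter scope (depth=1)
Step 2: declare e=33 at depth 1
Step 3: exit scope (depth=0)
Step 4: declare a=83 at depth 0
Step 5: declare f=(read a)=83 at depth 0
Step 6: declare d=(read a)=83 at depth 0
Step 7: enter scope (depth=1)
Step 8: exit scope (depth=0)
Visible at query point: a=83 d=83 f=83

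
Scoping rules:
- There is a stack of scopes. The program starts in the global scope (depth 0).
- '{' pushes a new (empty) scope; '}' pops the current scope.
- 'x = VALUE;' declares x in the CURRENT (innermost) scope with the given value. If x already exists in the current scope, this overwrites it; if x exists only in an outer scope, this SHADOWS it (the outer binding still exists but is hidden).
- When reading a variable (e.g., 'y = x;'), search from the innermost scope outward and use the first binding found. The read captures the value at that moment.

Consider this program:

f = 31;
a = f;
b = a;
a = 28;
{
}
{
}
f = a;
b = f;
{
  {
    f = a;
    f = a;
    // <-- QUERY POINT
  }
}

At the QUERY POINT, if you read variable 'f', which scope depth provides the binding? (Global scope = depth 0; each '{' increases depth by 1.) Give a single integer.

Answer: 2

Derivation:
Step 1: declare f=31 at depth 0
Step 2: declare a=(read f)=31 at depth 0
Step 3: declare b=(read a)=31 at depth 0
Step 4: declare a=28 at depth 0
Step 5: enter scope (depth=1)
Step 6: exit scope (depth=0)
Step 7: enter scope (depth=1)
Step 8: exit scope (depth=0)
Step 9: declare f=(read a)=28 at depth 0
Step 10: declare b=(read f)=28 at depth 0
Step 11: enter scope (depth=1)
Step 12: enter scope (depth=2)
Step 13: declare f=(read a)=28 at depth 2
Step 14: declare f=(read a)=28 at depth 2
Visible at query point: a=28 b=28 f=28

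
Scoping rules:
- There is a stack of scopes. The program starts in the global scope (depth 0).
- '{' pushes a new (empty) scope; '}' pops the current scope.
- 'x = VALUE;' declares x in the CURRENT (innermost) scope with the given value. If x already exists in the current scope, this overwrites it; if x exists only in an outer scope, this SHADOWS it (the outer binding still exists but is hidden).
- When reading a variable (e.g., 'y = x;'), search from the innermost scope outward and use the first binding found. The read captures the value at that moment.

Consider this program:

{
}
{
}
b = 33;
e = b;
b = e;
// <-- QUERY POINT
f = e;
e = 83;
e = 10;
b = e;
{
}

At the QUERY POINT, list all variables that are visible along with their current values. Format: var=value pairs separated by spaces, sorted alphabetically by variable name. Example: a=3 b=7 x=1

Answer: b=33 e=33

Derivation:
Step 1: enter scope (depth=1)
Step 2: exit scope (depth=0)
Step 3: enter scope (depth=1)
Step 4: exit scope (depth=0)
Step 5: declare b=33 at depth 0
Step 6: declare e=(read b)=33 at depth 0
Step 7: declare b=(read e)=33 at depth 0
Visible at query point: b=33 e=33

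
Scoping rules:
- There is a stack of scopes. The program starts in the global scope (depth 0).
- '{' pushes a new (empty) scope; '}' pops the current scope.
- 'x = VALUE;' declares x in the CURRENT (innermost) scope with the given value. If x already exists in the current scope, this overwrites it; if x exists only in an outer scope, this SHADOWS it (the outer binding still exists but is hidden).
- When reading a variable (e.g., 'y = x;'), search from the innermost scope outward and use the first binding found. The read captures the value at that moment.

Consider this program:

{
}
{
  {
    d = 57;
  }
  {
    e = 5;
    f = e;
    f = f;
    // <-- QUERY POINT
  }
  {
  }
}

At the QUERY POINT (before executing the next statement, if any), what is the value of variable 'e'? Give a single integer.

Answer: 5

Derivation:
Step 1: enter scope (depth=1)
Step 2: exit scope (depth=0)
Step 3: enter scope (depth=1)
Step 4: enter scope (depth=2)
Step 5: declare d=57 at depth 2
Step 6: exit scope (depth=1)
Step 7: enter scope (depth=2)
Step 8: declare e=5 at depth 2
Step 9: declare f=(read e)=5 at depth 2
Step 10: declare f=(read f)=5 at depth 2
Visible at query point: e=5 f=5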